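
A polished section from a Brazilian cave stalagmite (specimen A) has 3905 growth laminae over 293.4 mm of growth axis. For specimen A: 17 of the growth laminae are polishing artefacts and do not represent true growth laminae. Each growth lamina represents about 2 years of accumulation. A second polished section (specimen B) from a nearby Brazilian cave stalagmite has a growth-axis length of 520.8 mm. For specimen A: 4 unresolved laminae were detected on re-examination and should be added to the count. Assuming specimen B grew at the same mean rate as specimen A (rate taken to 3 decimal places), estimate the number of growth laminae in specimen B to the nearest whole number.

Specimen A: adjusted count: 3905 − 17 + 4 = 3892 growth laminae.
Specimen A: at 2 years per growth lamina, 3892 × 2 = 7784 years.
A: Mean rate = 293.4 mm / 7784 years ≈ 0.038 mm/yr.
Specimen B: 520.8 mm / 0.038 mm per year = 13705.26 years; at 2 years per growth lamina that is 13705.26 / 2 ≈ 6853 growth laminae.

6853 growth laminae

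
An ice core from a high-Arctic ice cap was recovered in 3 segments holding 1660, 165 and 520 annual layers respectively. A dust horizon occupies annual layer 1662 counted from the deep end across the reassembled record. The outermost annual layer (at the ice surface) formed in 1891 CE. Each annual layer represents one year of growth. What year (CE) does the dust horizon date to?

Total annual layers = 1660 + 165 + 520 = 2345.
The dust horizon sits at annual layer 1662 from the deep end, so 2345 − 1662 = 683 annual layers formed after it.
Counting back 683 years from 1891 CE places the dust horizon in 1891 − 683 = 1208 CE.

1208 CE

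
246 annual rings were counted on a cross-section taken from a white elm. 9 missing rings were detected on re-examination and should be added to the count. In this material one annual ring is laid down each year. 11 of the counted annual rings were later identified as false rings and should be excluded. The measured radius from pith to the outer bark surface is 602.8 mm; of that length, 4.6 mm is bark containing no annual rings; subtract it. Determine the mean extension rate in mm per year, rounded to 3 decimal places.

2.452 mm per year

Correcting the raw count gives 246 − 11 + 9 = 244 true annual rings.
The growth record spans 602.8 − 4.6 = 598.2 mm.
Mean rate = 598.2 mm / 244 years ≈ 2.452 mm per year.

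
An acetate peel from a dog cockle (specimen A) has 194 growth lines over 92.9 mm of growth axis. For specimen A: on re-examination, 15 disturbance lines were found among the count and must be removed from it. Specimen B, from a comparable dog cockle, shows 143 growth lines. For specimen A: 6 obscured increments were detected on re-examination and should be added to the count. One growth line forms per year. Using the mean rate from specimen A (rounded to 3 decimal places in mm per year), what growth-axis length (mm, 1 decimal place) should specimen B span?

71.8 mm

Specimen A: adjusted count: 194 − 15 + 6 = 185 growth lines.
A: 92.9 mm over 185 years gives 92.9 / 185 ≈ 0.502 mm/yr.
B's length ≈ 0.502 × 143 = 71.8 mm.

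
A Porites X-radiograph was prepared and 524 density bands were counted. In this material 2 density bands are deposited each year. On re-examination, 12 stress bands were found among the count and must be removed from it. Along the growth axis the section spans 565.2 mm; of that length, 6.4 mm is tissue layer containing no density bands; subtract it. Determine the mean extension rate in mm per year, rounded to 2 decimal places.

After corrections the count is 524 − 12 = 512 density bands.
Dividing by 2 density bands per year: 512 / 2 = 256 years.
The growth record spans 565.2 − 6.4 = 558.8 mm.
Mean rate = 558.8 mm / 256 years ≈ 2.18 mm per year.

2.18 mm per year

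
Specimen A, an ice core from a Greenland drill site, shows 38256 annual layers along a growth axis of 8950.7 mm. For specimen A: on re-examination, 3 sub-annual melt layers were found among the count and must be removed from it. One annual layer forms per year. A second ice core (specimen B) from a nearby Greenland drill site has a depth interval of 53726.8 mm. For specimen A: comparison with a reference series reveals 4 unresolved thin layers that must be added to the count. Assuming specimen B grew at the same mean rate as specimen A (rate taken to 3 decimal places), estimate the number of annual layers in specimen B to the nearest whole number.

229602 annual layers

Specimen A: after corrections the count is 38256 − 3 + 4 = 38257 annual layers.
A: Mean rate = 8950.7 mm / 38257 years ≈ 0.234 mm/year.
Specimen B: 53726.8 mm / 0.234 mm per year = 229601.71 years ≈ 229602 annual layers.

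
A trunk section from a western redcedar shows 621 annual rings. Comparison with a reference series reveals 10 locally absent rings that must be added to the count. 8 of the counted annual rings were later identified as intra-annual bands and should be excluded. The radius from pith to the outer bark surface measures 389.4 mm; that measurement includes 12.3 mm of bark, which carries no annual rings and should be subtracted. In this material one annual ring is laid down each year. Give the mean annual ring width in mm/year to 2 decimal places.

After corrections the count is 621 − 8 + 10 = 623 annual rings.
The growth record spans 389.4 − 12.3 = 377.1 mm.
Extension rate ≈ 377.1 / 623 = 0.61 mm/year.

0.61 mm/year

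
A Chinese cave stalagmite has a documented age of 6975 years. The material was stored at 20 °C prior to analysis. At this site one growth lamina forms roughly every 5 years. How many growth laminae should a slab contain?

1395 growth laminae

One growth lamina every 5 years means 6975 / 5 = 1395 growth laminae.
So 1395 growth laminae should be present.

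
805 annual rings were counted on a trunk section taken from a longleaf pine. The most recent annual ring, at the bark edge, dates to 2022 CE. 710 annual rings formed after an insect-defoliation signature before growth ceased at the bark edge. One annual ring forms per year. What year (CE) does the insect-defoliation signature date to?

There are 710 annual rings younger than the insect-defoliation signature.
Counting back 710 years from 2022 CE places the insect-defoliation signature in 2022 − 710 = 1312 CE.

1312 CE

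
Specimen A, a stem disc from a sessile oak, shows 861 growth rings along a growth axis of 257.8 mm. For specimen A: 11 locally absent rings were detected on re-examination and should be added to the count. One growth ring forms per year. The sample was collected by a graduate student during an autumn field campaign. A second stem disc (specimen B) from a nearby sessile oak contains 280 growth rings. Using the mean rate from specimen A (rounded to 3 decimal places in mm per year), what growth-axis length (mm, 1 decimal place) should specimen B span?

82.9 mm

Specimen A: true growth ring count = 861 + 11 = 872.
A: 257.8 mm over 872 years gives 257.8 / 872 ≈ 0.296 mm/year.
Length of B = 0.296 × 280 = 82.9 mm.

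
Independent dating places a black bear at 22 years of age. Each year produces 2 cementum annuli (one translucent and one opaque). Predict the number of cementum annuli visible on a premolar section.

With 2 cementum annuli per year, 22 years would produce 22 × 2 = 44 cementum annuli.
So 44 cementum annuli should be present.

44 cementum annuli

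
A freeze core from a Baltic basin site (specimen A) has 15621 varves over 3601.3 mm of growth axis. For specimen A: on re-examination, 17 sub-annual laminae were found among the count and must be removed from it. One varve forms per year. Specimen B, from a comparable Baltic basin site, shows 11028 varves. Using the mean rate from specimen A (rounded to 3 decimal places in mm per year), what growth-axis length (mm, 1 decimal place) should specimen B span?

2547.5 mm

Specimen A: after corrections the count is 15621 − 17 = 15604 varves.
A: 3601.3 mm over 15604 years gives 3601.3 / 15604 ≈ 0.231 mm/yr.
B's length ≈ 0.231 × 11028 = 2547.5 mm.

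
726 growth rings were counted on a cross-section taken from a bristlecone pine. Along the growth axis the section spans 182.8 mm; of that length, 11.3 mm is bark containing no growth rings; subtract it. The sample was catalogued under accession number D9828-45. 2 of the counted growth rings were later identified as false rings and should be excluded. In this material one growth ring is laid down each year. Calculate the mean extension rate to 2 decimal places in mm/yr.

0.24 mm/yr

Correcting the raw count gives 726 − 2 = 724 true growth rings.
The growth record spans 182.8 − 11.3 = 171.5 mm.
Extension rate ≈ 171.5 / 724 = 0.24 mm/yr.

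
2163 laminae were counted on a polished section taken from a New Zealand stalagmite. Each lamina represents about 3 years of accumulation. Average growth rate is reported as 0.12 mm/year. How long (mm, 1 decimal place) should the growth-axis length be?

2163 laminae at 3 years each span 2163 × 3 = 6489 years.
Predicted length = 0.12 mm/year × 6489 years = 778.7 mm.

778.7 mm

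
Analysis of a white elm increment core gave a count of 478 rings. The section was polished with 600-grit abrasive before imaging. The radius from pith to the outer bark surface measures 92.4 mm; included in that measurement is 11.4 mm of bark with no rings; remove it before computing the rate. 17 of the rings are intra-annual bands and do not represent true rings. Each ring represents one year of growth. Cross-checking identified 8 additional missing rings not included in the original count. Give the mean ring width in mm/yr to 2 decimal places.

0.17 mm/yr

After corrections the count is 478 − 17 + 8 = 469 rings.
Net length = 92.4 − 11.4 = 81.0 mm.
81.0 mm over 469 years gives 81.0 / 469 ≈ 0.17 mm/yr.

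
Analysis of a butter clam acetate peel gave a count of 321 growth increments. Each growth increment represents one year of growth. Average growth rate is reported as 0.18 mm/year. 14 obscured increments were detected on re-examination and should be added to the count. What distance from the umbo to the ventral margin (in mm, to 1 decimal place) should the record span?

60.3 mm

Correcting the raw count gives 321 + 14 = 335 true growth increments.
Predicted length = 0.18 mm/year × 335 years = 60.3 mm.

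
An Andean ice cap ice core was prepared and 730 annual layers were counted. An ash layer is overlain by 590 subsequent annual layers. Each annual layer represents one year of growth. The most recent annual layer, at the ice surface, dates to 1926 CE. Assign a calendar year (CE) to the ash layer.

590 annual layers post-date the ash layer.
1926 − 590 = 1336 CE.

1336 CE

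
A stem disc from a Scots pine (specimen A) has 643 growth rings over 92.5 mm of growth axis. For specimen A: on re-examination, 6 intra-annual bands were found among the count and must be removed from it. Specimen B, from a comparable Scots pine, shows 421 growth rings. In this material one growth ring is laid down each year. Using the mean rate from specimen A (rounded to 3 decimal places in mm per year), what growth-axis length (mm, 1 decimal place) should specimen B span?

61.0 mm

Specimen A: true growth ring count = 643 − 6 = 637.
A: Extension rate ≈ 92.5 / 637 = 0.145 mm per year.
For B, 0.145 mm/year × 421 years = 61.0 mm.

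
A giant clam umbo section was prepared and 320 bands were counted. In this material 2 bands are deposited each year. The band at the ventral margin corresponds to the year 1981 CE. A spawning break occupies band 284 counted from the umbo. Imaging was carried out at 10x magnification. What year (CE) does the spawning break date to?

320 − 284 = 36 bands lie beyond the spawning break toward the ventral margin.
With 2 bands per year, 36 / 2 = 18 years.
Counting back 18 years from 1981 CE places the spawning break in 1981 − 18 = 1963 CE.

1963 CE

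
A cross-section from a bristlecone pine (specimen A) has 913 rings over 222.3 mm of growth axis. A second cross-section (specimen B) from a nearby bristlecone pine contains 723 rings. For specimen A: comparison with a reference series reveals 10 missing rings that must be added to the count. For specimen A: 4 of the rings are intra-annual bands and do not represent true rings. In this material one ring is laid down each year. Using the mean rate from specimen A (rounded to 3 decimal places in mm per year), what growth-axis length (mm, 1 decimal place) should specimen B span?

175.0 mm

Specimen A: correcting the raw count gives 913 − 4 + 10 = 919 true rings.
A: Extension rate ≈ 222.3 / 919 = 0.242 mm per year.
For B, 0.242 mm/year × 723 years = 175.0 mm.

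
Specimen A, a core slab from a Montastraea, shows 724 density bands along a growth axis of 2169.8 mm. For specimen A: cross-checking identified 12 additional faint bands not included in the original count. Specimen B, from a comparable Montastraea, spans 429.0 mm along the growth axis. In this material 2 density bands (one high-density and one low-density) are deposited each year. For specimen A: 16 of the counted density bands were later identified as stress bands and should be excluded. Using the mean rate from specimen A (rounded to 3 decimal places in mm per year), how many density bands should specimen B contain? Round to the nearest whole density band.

142 density bands

Specimen A: adjusted count: 724 − 16 + 12 = 720 density bands.
Specimen A: 720 density bands at 2 per year is 720 / 2 = 360 years.
A: Extension rate ≈ 2169.8 / 360 = 6.027 mm per year.
For B, 429.0 / 6.027 = 71.18 years; at 2 density bands per year that is 71.18 × 2 ≈ 142 density bands.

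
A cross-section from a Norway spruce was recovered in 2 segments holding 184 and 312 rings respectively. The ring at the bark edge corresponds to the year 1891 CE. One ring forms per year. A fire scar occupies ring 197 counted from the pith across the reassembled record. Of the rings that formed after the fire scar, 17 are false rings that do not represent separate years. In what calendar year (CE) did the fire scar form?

1609 CE

Total rings = 184 + 312 = 496.
496 − 197 = 299 rings lie beyond the fire scar toward the bark edge.
299 − 17 false = 282 true rings after the fire scar.
1891 − 282 = 1609 CE.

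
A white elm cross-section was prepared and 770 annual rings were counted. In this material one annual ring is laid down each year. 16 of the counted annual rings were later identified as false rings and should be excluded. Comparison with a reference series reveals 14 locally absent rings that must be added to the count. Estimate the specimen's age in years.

768 years

After corrections the count is 770 − 16 + 14 = 768 annual rings.
At one annual ring per year, that is 768 years.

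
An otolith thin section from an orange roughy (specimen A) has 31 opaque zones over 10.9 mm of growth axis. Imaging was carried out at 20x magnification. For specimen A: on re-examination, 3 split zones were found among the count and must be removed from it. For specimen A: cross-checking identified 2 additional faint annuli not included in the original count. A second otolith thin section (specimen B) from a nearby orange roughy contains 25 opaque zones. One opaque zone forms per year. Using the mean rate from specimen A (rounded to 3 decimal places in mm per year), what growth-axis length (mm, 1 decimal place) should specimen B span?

Specimen A: adjusted count: 31 − 3 + 2 = 30 opaque zones.
A: Mean rate = 10.9 mm / 30 years ≈ 0.363 mm/yr.
B's length ≈ 0.363 × 25 = 9.1 mm.

9.1 mm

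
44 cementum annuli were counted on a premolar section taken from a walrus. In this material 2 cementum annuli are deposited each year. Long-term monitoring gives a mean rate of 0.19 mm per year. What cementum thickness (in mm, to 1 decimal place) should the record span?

44 cementum annuli at 2 per year is 44 / 2 = 22 years.
22 years at 0.19 mm/year gives 0.19 × 22 = 4.2 mm.

4.2 mm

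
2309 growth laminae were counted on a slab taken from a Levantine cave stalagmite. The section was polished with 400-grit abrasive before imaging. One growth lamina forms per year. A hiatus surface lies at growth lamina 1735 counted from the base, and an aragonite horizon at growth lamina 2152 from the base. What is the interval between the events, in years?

Separation: 2152 − 1735 = 417 growth laminae.
That is 417 years at one growth lamina per year.

417 years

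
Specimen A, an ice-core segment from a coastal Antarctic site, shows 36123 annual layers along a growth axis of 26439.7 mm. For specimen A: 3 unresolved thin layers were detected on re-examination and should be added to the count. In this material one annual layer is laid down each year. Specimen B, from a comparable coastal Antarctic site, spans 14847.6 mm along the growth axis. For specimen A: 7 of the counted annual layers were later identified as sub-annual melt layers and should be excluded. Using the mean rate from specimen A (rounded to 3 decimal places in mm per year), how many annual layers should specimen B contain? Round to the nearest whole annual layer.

20284 annual layers

Specimen A: true annual layer count = 36123 − 7 + 3 = 36119.
A: 26439.7 mm over 36119 years gives 26439.7 / 36119 ≈ 0.732 mm/yr.
B spans 14847.6 / 0.732 = 20283.61 years ≈ 20284 annual layers.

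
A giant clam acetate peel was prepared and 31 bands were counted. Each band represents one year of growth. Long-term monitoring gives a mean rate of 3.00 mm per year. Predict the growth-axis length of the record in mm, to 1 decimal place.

31 years of growth are recorded.
Predicted length = 3.00 mm/year × 31 years = 93.0 mm.

93.0 mm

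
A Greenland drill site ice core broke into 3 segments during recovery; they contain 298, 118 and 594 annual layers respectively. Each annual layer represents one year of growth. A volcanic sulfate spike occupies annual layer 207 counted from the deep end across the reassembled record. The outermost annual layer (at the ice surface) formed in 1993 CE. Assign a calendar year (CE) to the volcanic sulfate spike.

Total annual layers = 298 + 118 + 594 = 1010.
1010 − 207 = 803 annual layers lie beyond the volcanic sulfate spike toward the ice surface.
Counting back 803 years from 1993 CE places the volcanic sulfate spike in 1993 − 803 = 1190 CE.

1190 CE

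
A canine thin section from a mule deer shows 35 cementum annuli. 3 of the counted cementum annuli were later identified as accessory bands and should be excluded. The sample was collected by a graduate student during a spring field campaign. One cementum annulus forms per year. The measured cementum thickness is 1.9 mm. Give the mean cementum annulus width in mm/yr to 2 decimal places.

0.06 mm/yr

True cementum annulus count = 35 − 3 = 32.
1.9 mm over 32 years gives 1.9 / 32 ≈ 0.06 mm/yr.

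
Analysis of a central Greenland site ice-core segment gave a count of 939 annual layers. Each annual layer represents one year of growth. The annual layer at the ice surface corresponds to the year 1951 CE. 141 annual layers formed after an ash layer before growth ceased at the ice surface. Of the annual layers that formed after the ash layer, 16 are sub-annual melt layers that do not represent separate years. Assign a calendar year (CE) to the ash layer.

1826 CE

There are 141 annual layers younger than the ash layer.
Excluding 16 false annual layers: 141 − 16 = 125.
1951 − 125 = 1826 CE.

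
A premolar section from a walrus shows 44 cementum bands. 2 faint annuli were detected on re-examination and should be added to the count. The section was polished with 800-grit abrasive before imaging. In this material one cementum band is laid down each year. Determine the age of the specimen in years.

46 years

True cementum band count = 44 + 2 = 46.
With a one-to-one cementum band periodicity this is 46 years.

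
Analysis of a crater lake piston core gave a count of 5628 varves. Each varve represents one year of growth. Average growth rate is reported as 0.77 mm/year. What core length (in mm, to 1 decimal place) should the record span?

4333.6 mm

The record spans 5628 years at 0.77 mm per year.
Length ≈ 0.77 × 5628 = 4333.6 mm.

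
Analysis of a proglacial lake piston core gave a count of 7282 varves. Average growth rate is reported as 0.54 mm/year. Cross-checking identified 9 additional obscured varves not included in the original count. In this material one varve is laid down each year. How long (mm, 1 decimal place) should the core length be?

After corrections the count is 7282 + 9 = 7291 varves.
7291 years at 0.54 mm/year gives 0.54 × 7291 = 3937.1 mm.

3937.1 mm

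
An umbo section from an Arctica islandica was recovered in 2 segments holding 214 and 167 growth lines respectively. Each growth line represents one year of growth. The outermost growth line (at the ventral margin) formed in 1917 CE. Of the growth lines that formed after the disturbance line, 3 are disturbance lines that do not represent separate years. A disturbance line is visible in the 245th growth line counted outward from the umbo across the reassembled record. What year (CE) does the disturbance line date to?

1784 CE

Total growth lines = 214 + 167 = 381.
Between growth line 245 and the ventral margin there are 381 − 245 = 136 growth lines.
136 − 3 false = 133 true growth lines after the disturbance line.
Counting back 133 years from 1917 CE places the disturbance line in 1917 − 133 = 1784 CE.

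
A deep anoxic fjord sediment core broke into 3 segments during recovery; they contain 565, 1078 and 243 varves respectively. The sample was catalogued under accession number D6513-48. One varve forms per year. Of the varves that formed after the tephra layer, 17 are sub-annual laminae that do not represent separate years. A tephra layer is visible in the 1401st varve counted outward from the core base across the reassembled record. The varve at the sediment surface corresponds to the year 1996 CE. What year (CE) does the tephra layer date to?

1528 CE

Total varves = 565 + 1078 + 243 = 1886.
Between varve 1401 and the sediment surface there are 1886 − 1401 = 485 varves.
485 − 17 false = 468 true varves after the tephra layer.
The varve at the sediment surface is 1996 CE, so the tephra layer dates to 1996 − 468 = 1528 CE.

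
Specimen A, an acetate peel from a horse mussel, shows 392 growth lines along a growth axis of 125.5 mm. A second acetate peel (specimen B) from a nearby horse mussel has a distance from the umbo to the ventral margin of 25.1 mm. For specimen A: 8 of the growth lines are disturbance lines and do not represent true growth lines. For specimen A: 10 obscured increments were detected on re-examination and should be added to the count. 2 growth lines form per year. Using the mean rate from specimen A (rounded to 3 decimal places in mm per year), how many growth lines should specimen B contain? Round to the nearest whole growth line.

79 growth lines

Specimen A: after corrections the count is 392 − 8 + 10 = 394 growth lines.
Specimen A: with 2 growth lines per year, 394 / 2 = 197 years.
A: 125.5 mm over 197 years gives 125.5 / 197 ≈ 0.637 mm/yr.
Specimen B: 25.1 mm / 0.637 mm per year = 39.40 years; at 2 growth lines per year that is 39.40 × 2 ≈ 79 growth lines.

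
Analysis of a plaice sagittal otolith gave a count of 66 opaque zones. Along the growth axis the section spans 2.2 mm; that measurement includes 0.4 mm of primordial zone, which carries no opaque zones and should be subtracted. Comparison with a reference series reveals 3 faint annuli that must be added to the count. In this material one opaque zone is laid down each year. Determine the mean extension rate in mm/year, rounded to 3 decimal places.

0.026 mm/year

True opaque zone count = 66 + 3 = 69.
Net length = 2.2 − 0.4 = 1.8 mm.
1.8 mm over 69 years gives 1.8 / 69 ≈ 0.026 mm/year.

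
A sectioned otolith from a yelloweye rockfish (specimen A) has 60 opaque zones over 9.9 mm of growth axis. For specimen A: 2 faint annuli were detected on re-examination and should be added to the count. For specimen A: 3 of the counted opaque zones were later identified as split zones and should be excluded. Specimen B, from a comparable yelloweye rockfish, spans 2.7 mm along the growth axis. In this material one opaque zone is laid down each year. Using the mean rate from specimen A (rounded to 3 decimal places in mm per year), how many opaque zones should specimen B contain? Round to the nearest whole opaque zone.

16 opaque zones

Specimen A: after corrections the count is 60 − 3 + 2 = 59 opaque zones.
A: 9.9 mm over 59 years gives 9.9 / 59 ≈ 0.168 mm per year.
Specimen B: 2.7 mm / 0.168 mm per year = 16.07 years ≈ 16 opaque zones.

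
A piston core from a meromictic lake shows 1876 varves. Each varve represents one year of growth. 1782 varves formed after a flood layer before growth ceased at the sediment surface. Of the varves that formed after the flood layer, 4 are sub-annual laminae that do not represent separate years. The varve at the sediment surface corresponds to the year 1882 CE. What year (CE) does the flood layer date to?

104 CE

1782 varves formed after the flood layer.
1782 − 4 false = 1778 true varves after the flood layer.
1882 − 1778 = 104 CE.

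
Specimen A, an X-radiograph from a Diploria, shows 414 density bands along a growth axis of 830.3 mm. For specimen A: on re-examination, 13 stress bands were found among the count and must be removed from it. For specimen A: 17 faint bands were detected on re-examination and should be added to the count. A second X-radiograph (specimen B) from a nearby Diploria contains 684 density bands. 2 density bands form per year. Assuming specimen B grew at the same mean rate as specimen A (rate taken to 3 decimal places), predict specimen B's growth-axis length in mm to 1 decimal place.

1358.8 mm

Specimen A: adjusted count: 414 − 13 + 17 = 418 density bands.
Specimen A: with 2 density bands per year, 418 / 2 = 209 years.
A: Extension rate ≈ 830.3 / 209 = 3.973 mm/yr.
Specimen B: with 2 density bands per year, 684 / 2 = 342 years. Length of B = 3.973 × 342 = 1358.8 mm.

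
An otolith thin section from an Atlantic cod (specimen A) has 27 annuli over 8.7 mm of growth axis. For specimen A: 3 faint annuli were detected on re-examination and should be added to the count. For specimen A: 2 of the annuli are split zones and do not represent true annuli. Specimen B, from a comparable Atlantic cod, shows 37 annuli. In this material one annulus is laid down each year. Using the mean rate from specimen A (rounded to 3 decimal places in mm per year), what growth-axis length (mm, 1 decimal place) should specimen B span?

Specimen A: true annulus count = 27 − 2 + 3 = 28.
A: Extension rate ≈ 8.7 / 28 = 0.311 mm/yr.
B's length ≈ 0.311 × 37 = 11.5 mm.

11.5 mm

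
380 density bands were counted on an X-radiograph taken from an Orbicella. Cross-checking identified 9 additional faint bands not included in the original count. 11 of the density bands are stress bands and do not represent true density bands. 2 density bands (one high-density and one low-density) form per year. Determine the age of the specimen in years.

189 yr

Adjusted count: 380 − 11 + 9 = 378 density bands.
378 density bands at 2 per year is 378 / 2 = 189 years.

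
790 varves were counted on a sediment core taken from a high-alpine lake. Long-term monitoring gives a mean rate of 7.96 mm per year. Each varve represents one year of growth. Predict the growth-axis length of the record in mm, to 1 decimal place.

790 years of growth are recorded.
790 years at 7.96 mm/year gives 7.96 × 790 = 6288.4 mm.

6288.4 mm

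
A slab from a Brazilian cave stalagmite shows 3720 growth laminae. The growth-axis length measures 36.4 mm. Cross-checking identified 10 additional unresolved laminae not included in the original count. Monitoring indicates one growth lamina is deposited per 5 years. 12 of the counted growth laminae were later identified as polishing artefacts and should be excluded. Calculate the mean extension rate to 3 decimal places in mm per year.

0.002 mm per year

Correcting the raw count gives 3720 − 12 + 10 = 3718 true growth laminae.
3718 growth laminae at 5 years each span 3718 × 5 = 18590 years.
36.4 mm over 18590 years gives 36.4 / 18590 ≈ 0.002 mm per year.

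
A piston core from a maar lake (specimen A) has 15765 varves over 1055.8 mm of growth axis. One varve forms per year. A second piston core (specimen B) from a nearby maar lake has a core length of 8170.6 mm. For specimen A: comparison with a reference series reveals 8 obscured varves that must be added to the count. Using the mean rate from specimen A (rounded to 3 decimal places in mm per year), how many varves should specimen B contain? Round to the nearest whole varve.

Specimen A: after corrections the count is 15765 + 8 = 15773 varves.
A: Extension rate ≈ 1055.8 / 15773 = 0.067 mm per year.
For B, 8170.6 / 0.067 = 121949.25 years ≈ 121949 varves.

121949 varves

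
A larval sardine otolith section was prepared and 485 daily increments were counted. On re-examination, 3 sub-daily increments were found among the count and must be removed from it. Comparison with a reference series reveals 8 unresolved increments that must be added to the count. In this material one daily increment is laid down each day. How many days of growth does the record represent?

Correcting the raw count gives 485 − 3 + 8 = 490 true daily increments.
One daily increment per day makes the duration 490 days.

490 days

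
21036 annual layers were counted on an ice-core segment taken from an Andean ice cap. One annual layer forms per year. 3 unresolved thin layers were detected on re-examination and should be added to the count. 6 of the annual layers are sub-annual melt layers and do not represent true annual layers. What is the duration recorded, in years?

True annual layer count = 21036 − 6 + 3 = 21033.
At one annual layer per year, that is 21033 years.

21033 yr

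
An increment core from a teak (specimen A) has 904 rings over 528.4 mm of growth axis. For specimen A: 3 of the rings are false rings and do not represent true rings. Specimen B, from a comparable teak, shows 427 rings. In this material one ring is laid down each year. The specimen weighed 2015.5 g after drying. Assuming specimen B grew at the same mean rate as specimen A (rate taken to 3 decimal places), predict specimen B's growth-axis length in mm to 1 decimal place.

250.2 mm

Specimen A: adjusted count: 904 − 3 = 901 rings.
A: Mean rate = 528.4 mm / 901 years ≈ 0.586 mm/year.
B's length ≈ 0.586 × 427 = 250.2 mm.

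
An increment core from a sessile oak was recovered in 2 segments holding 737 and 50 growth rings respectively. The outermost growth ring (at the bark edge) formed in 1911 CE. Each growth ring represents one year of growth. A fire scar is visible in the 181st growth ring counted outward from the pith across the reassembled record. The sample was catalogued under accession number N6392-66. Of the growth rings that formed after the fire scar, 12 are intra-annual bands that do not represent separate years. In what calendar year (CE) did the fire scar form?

Total growth rings = 737 + 50 = 787.
787 − 181 = 606 growth rings lie beyond the fire scar toward the bark edge.
Removing the 12 false growth rings leaves 606 − 12 = 594 true growth rings beyond the fire scar.
1911 − 594 = 1317 CE.

1317 CE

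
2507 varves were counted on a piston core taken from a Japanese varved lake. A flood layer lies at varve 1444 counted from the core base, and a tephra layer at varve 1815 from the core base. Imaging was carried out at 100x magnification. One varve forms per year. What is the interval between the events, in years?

1815 − 1444 = 371 varves lie between the two events.
That is 371 years at one varve per year.

371 yr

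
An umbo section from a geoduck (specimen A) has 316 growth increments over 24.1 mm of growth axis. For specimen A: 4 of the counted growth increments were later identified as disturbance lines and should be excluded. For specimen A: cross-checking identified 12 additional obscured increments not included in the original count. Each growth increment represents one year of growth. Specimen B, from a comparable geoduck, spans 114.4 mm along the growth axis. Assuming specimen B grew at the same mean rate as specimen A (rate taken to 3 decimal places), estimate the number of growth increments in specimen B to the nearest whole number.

Specimen A: after corrections the count is 316 − 4 + 12 = 324 growth increments.
A: Extension rate ≈ 24.1 / 324 = 0.074 mm/year.
Specimen B: 114.4 mm / 0.074 mm per year = 1545.95 years ≈ 1546 growth increments.

1546 growth increments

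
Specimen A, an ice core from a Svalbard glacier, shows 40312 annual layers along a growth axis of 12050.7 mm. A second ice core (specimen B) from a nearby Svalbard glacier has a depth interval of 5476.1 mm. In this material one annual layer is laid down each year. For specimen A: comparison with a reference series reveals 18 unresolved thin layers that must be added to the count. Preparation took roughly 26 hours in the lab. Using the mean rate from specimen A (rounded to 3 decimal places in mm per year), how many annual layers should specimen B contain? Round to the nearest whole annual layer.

Specimen A: after corrections the count is 40312 + 18 = 40330 annual layers.
A: 12050.7 mm over 40330 years gives 12050.7 / 40330 ≈ 0.299 mm/year.
For B, 5476.1 / 0.299 = 18314.72 years ≈ 18315 annual layers.

18315 annual layers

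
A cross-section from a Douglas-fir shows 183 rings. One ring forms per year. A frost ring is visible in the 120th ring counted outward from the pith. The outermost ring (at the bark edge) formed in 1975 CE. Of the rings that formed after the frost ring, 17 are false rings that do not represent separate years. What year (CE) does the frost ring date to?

1929 CE

The frost ring sits at ring 120 from the pith, so 183 − 120 = 63 rings formed after it.
Excluding 17 false rings: 63 − 17 = 46.
Counting back 46 years from 1975 CE places the frost ring in 1975 − 46 = 1929 CE.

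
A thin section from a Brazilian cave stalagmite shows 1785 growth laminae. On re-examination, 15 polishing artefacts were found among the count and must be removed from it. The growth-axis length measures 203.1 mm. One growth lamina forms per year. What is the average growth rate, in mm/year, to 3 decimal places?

Correcting the raw count gives 1785 − 15 = 1770 true growth laminae.
203.1 mm over 1770 years gives 203.1 / 1770 ≈ 0.115 mm/year.

0.115 mm/year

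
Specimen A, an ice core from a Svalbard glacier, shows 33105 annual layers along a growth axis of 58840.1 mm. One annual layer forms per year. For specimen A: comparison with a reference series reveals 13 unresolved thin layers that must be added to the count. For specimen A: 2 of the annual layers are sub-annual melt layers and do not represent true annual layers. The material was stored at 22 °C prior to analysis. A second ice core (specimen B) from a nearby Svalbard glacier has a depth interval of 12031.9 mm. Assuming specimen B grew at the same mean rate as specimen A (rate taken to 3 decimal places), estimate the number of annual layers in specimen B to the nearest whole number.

6771 annual layers

Specimen A: true annual layer count = 33105 − 2 + 13 = 33116.
A: Extension rate ≈ 58840.1 / 33116 = 1.777 mm/yr.
For B, 12031.9 / 1.777 = 6770.91 years ≈ 6771 annual layers.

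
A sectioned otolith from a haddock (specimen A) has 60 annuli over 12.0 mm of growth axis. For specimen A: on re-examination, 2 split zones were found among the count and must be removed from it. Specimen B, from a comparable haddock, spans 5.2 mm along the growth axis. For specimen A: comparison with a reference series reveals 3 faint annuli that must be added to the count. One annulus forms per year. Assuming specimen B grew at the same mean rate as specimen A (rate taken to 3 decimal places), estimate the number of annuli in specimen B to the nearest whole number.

26 annuli

Specimen A: correcting the raw count gives 60 − 2 + 3 = 61 true annuli.
A: Mean rate = 12.0 mm / 61 years ≈ 0.197 mm/year.
B spans 5.2 / 0.197 = 26.40 years ≈ 26 annuli.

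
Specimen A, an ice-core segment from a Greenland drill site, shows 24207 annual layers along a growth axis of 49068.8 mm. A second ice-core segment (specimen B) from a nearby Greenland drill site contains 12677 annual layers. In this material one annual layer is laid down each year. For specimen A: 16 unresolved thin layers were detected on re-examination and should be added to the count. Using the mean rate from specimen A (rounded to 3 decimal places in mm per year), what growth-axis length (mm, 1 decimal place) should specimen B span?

25683.6 mm

Specimen A: after corrections the count is 24207 + 16 = 24223 annual layers.
A: 49068.8 mm over 24223 years gives 49068.8 / 24223 ≈ 2.026 mm per year.
For B, 2.026 mm/year × 12677 years = 25683.6 mm.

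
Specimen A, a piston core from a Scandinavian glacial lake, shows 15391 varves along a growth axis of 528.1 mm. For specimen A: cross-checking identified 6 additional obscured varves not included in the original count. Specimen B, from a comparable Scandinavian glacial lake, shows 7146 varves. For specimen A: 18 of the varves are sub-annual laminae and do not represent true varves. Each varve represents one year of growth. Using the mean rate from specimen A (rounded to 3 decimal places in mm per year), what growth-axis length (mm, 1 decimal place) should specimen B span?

243.0 mm

Specimen A: correcting the raw count gives 15391 − 18 + 6 = 15379 true varves.
A: 528.1 mm over 15379 years gives 528.1 / 15379 ≈ 0.034 mm/year.
Length of B = 0.034 × 7146 = 243.0 mm.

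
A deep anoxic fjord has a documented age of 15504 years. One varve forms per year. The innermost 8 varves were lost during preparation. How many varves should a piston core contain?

15496 varves

Expected varves over 15504 years: 15504.
Less the 8 uncaptured varves: 15504 − 8 = 15496.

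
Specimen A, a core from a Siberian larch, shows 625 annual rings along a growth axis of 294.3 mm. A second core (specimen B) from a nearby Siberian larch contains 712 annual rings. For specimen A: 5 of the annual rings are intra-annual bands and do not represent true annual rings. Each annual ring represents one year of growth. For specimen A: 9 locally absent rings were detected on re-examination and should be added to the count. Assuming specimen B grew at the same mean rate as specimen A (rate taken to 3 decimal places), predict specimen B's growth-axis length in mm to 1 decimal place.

333.2 mm

Specimen A: true annual ring count = 625 − 5 + 9 = 629.
A: Mean rate = 294.3 mm / 629 years ≈ 0.468 mm/yr.
B's length ≈ 0.468 × 712 = 333.2 mm.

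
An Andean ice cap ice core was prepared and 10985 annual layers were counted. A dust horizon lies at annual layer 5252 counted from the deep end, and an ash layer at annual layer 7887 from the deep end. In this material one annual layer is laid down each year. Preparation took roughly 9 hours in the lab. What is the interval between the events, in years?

2635 years

7887 − 5252 = 2635 annual layers lie between the two events.
One annual layer per year makes the interval 2635 years.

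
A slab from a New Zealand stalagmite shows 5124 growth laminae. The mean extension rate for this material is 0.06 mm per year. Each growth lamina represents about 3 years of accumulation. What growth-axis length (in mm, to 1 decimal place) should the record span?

5124 growth laminae at 3 years each span 5124 × 3 = 15372 years.
15372 years at 0.06 mm/year gives 0.06 × 15372 = 922.3 mm.

922.3 mm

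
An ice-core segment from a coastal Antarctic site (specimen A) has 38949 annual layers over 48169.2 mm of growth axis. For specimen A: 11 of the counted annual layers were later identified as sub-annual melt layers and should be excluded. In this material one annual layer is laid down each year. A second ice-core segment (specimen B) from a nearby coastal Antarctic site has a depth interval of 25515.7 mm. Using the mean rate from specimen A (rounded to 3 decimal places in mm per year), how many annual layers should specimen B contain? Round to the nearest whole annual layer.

20627 annual layers

Specimen A: after corrections the count is 38949 − 11 = 38938 annual layers.
A: 48169.2 mm over 38938 years gives 48169.2 / 38938 ≈ 1.237 mm/yr.
B spans 25515.7 / 1.237 = 20627.08 years ≈ 20627 annual layers.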